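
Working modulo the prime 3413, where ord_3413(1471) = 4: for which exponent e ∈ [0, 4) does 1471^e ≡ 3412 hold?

Successive powers of 1471 modulo 3413:
  1471^0=1  1471^1=1471  1471^2=3412
So 1471^2 ≡ 3412 (mod 3413), giving e = 2.

2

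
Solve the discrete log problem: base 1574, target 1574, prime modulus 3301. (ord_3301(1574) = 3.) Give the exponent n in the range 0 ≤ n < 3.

1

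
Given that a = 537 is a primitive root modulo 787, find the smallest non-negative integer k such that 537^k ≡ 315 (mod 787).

365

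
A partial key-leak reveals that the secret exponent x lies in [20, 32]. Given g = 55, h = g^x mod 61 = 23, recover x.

Compute 55^20 mod 61 = 47, then multiply by 55 repeatedly:
  55^20=47  55^21=23
Found 23 at exponent 21.

21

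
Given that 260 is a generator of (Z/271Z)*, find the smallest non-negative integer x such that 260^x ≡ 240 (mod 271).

111

Baby-step giant-step with m = ceil(sqrt(270)) = 17.
Baby table (260^j mod 271 for j=0..16):
  0:1  1:260  2:121  3:24  4:7  5:194  6:34  7:168
  8:49  9:3  10:238  11:92  12:72  13:21  14:40  15:102
  16:233
Giant step factor: 260^(-17) ≡ 59 (mod 271).
Scan 240·59^i mod 271 for i = 0, 1, …:
  i=0: 240   i=1: 68   i=2: 218   i=3: 125
  i=4: 58   i=5: 170   i=6: 3
Match at i=6, j=9: x = 6·17 + 9 = 111.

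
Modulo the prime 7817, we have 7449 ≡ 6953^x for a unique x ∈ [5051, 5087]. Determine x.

5081

Compute 6953^5051 mod 7817 = 4275, then multiply by 6953 repeatedly:
  6953^5051=4275  6953^5052=3841  6953^5053=3601  6953^5054=7719  6953^5055=6502
  6953^5056=2695  6953^5057=986  6953^5058=149  6953^5059=4153  6953^5060=7628
  6953^5061=6956  6953^5062=1289  6953^5063=4135  6953^5064=7546  6953^5065=7451
  6953^5066=3544  6953^5067=2248  6953^5068=4161  6953^5069=716  6953^5070=6736
  6953^5071=3761  6953^5072=2368  6953^5073=2102  6953^5074=5233  6953^5075=4731
  6953^5076=707  6953^5077=6695  6953^5078=100  6953^5079=7404  6953^5080=5067
  6953^5081=7449
Found 7449 at exponent 5081.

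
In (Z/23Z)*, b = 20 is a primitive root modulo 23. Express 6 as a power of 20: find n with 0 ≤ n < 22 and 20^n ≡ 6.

8

Successive powers of 20 modulo 23:
  20^0=1  20^1=20  20^2=9  20^3=19  20^4=12  20^5=10
  20^6=16  20^7=21  20^8=6
So 20^8 ≡ 6 (mod 23), giving n = 8.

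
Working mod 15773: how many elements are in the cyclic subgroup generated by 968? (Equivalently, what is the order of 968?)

15772

The order of 968 must divide p − 1 = 15772 = 2^2 · 3943.
Divisors: 1, 2, 4, 3943, 7886, 15772.
Check each in increasing order: 968^1 ≡ 968;  968^2 ≡ 6417;  968^4 ≡ 10359;  968^3943 ≡ 1470;  968^7886 ≡ 15772;  968^15772 ≡ 1.
Smallest exponent giving 1 is 15772.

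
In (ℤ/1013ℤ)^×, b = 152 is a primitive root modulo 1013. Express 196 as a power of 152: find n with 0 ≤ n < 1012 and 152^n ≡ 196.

964

Baby-step giant-step with m = ceil(sqrt(1012)) = 32.
Baby table (152^j mod 1013 for j=0..31):
  0:1  1:152  2:818  3:750  4:544  5:635  6:285  7:774
  8:140  9:7  10:51  11:661  12:185  13:769  14:393  15:982
  16:353  17:980  18:49  19:357  20:575  21:282  22:318  23:725
  24:796  25:445  26:782  27:343  28:473  29:986  30:961  31:200
Giant step factor: 152^(-32) ≡ 304 (mod 1013).
Scan 196·304^i mod 1013 for i = 0, 1, …:
  i=0: 196   i=1: 830   i=2: 83   i=3: 920
  i=4: 92   i=5: 617   i=6: 163   i=7: 928
  i=8: 498   i=9: 455     …   i=29: 375
  i=30: 544
Match at i=30, j=4: n = 30·32 + 4 = 964.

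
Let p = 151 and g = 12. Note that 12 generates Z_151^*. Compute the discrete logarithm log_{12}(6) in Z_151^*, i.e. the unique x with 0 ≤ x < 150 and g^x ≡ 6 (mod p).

131

Baby-step giant-step with m = ceil(sqrt(150)) = 13.
Baby table (12^j mod 151 for j=0..12):
  0:1  1:12  2:144  3:67  4:49  5:135  6:110  7:112
  8:136  9:122  10:105  11:52  12:20
Giant step factor: 12^(-13) ≡ 56 (mod 151).
Scan 6·56^i mod 151 for i = 0, 1, …:
  i=0: 6   i=1: 34   i=2: 92   i=3: 18
  i=4: 102   i=5: 125   i=6: 54   i=7: 4
  i=8: 73   i=9: 11   i=10: 12
Match at i=10, j=1: x = 10·13 + 1 = 131.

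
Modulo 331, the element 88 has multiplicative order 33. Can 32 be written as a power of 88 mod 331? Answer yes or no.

32 ∈ ⟨88⟩ iff 32^33 ≡ 1 (mod 331), since |⟨88⟩| = 33.
32^33 mod 331 = 330.
Since 330 ≠ 1, 32 does not lie in the subgroup.

no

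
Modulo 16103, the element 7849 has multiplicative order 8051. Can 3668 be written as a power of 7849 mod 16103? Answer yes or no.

3668 ∈ ⟨7849⟩ iff 3668^8051 ≡ 1 (mod 16103), since |⟨7849⟩| = 8051.
3668^8051 mod 16103 = 16102.
Since 16102 ≠ 1, 3668 does not lie in the subgroup.

no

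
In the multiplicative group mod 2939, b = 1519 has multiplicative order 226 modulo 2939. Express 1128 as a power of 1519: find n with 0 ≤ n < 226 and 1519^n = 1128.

102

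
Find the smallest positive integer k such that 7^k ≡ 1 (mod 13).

12

The order of 7 must divide p − 1 = 12 = 2^2 · 3.
Divisors: 1, 2, 3, 4, 6, 12.
Check each in increasing order: 7^1 ≡ 7;  7^2 ≡ 10;  7^3 ≡ 5;  7^4 ≡ 9;  7^6 ≡ 12;  7^12 ≡ 1.
Smallest exponent giving 1 is 12.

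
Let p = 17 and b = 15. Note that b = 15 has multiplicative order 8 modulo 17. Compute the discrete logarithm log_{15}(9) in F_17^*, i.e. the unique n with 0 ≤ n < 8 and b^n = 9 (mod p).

3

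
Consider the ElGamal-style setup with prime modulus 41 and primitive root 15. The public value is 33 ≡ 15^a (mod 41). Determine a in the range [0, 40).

34

Successive powers of 15 modulo 41:
  15^0=1  15^1=15  15^2=20  15^3=13  15^4=31  15^5=14
  15^6=5  15^7=34  15^8=18  15^9=24  15^10=32  15^11=29
  15^12=25  15^13=6  15^14=8  15^15=38  15^16=37  15^17=22
  15^18=2  15^19=30  15^20=40  15^21=26  15^22=21  15^23=28
  15^24=10  15^25=27  15^26=36  15^27=7  15^28=23  15^29=17
  15^30=9  15^31=12  15^32=16  15^33=35  15^34=33
So 15^34 ≡ 33 (mod 41), giving a = 34.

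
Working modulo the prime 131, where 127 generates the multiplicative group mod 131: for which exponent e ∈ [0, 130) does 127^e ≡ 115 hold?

Baby-step giant-step with m = ceil(sqrt(130)) = 12.
Baby table (127^j mod 131 for j=0..11):
  0:1  1:127  2:16  3:67  4:125  5:24  6:35  7:122
  8:36  9:118  10:52  11:54
Giant step factor: 127^(-12) ≡ 94 (mod 131).
Scan 115·94^i mod 131 for i = 0, 1, …:
  i=0: 115   i=1: 68   i=2: 104   i=3: 82
  i=4: 110   i=5: 122
Match at i=5, j=7: e = 5·12 + 7 = 67.

67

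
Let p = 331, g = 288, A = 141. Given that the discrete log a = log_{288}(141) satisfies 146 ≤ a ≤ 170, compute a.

158

Compute 288^146 mod 331 = 149, then multiply by 288 repeatedly:
  288^146=149  288^147=213  288^148=109  288^149=278  288^150=293
  288^151=310  288^152=241  288^153=229  288^154=83  288^155=72
  288^156=214  288^157=66  288^158=141
Found 141 at exponent 158.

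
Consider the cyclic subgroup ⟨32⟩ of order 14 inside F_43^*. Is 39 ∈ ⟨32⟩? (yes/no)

yes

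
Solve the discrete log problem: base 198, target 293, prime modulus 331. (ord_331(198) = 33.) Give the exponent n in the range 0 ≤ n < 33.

Successive powers of 198 modulo 331:
  198^0=1  198^1=198  198^2=146  198^3=111  198^4=132  198^5=318
  198^6=74  198^7=88  198^8=212  198^9=270  198^10=169  198^11=31
  198^12=180  198^13=223  198^14=131  198^15=120  198^16=259  198^17=308
  198^18=80  198^19=283  198^20=95  198^21=274  198^22=299  198^23=284
  198^24=293
So 198^24 ≡ 293 (mod 331), giving n = 24.

24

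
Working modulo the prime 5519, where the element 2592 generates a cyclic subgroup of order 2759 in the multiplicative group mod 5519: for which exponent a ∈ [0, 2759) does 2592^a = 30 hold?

Baby-step giant-step with m = ceil(sqrt(2759)) = 53.
Baby table (2592^j mod 5519 for j=0..52):
  0:1  1:2592  2:1841  3:3456  4:615  5:4608  6:820  7:625
  8:2933  9:2673  10:2071  11:3564  12:4601  13:4752  14:4295  15:817
  16:3887  17:2929  18:3343  19:226  20:778  21:2141  22:2877  23:1015
  24:3836  25:3193  26:3275  27:578  28:2527  29:4450  30:5209  31:2254
  32:3266  33:4845  34:2515  35:941  36:5193  37:4934  38:1405  39:4739
  40:3713  41:4479  42:3111  43:453  44:4148  45:604  46:3691  47:2645
  48:1242  49:1687  50:1656  51:4089  52:2208
Giant step factor: 2592^(-53) ≡ 4860 (mod 5519).
Scan 30·4860^i mod 5519 for i = 0, 1, …:
  i=0: 30   i=1: 2306   i=2: 3590   i=3: 1841
Match at i=3, j=2: a = 3·53 + 2 = 161.

161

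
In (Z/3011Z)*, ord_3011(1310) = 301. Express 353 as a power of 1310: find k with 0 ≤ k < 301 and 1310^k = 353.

95

Baby-step giant-step with m = ceil(sqrt(301)) = 18.
Baby table (1310^j mod 3011 for j=0..17):
  0:1  1:1310  2:2841  3:114  4:1801  5:1697  6:952  7:566
  8:754  9:132  10:1293  11:1648  12:3004  13:2874  14:1190  15:2213
  16:2448  17:165
Giant step factor: 1310^(-18) ≡ 1740 (mod 3011).
Scan 353·1740^i mod 3011 for i = 0, 1, …:
  i=0: 353   i=1: 2987   i=2: 394   i=3: 2063
  i=4: 508   i=5: 1697
Match at i=5, j=5: k = 5·18 + 5 = 95.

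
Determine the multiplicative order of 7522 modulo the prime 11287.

5643

The order of 7522 must divide p − 1 = 11286 = 2 · 3^3 · 11 · 19.
Divisors: 1, 2, 3, 6, 9, 11, 18, 19, 22, 27, 33, 38, 54, 57, 66, 99, 114, 171, 198, 209, 297, 342, 418, 513, 594, 627, 1026, 1254, 1881, 3762, 5643, 11286.
Check each in increasing order: 7522^1 ≡ 7522;  7522^2 ≡ 10040;  7522^3 ≡ 10850;  7522^6 ≡ 10377;  7522^9 ≡ 2625;  7522^11 ≡ 11142;  7522^18 ≡ 5555;  7522^19 ≡ 236;  7522^22 ≡ 9738;  7522^27 ≡ 10358;  7522^33 ≡ 10152;  7522^38 ≡ 10548;  7522^54 ≡ 5229;  7522^57 ≡ 6188;  7522^66 ≡ 1507;  7522^99 ≡ 5179;  7522^114 ≡ 5840;  7522^171 ≡ 8233;  7522^198 ≡ 4129;  7522^209 ≡ 10793;  7522^297 ≡ 6513;  7522^342 ≡ 3854;  7522^418 ≡ 7009;  7522^513 ≡ 2225;  7522^594 ≡ 2623;  7522^627 ≡ 2663;  7522^1026 ≡ 6919;  7522^1254 ≡ 3333;  7522^1881 ≡ 4197;  7522^3762 ≡ 7089;  7522^5643 ≡ 1.
Smallest exponent giving 1 is 5643.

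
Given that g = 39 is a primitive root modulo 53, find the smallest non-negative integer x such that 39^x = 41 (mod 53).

29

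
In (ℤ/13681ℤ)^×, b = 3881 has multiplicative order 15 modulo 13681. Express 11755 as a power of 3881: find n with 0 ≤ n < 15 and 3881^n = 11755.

5

Successive powers of 3881 modulo 13681:
  3881^0=1  3881^1=3881  3881^2=13061  3881^3=1636  3881^4=1332  3881^5=11755
So 3881^5 ≡ 11755 (mod 13681), giving n = 5.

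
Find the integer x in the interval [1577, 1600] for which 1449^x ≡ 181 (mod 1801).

1578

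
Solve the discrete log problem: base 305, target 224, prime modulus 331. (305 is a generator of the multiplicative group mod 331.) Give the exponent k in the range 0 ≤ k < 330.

46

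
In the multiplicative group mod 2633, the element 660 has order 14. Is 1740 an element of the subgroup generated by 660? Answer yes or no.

⟨660⟩ has order 14; its elements mod 2633 are {1, 269, 660, 906, 1129, 1155, 1270, 1363, 1478, 1504, 1727, 1973, 2364, 2632}.
1740 is not in this set.

no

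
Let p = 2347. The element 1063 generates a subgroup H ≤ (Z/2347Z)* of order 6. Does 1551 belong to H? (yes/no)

no

1551 ∈ ⟨1063⟩ iff 1551^6 ≡ 1 (mod 2347), since |⟨1063⟩| = 6.
1551^6 mod 2347 = 807.
Since 807 ≠ 1, 1551 does not lie in the subgroup.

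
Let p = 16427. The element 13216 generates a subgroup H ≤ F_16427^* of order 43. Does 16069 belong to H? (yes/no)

no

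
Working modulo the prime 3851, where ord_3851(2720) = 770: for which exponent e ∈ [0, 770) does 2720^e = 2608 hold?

Baby-step giant-step with m = ceil(sqrt(770)) = 28.
Baby table (2720^j mod 3851 for j=0..27):
  0:1  1:2720  2:629  3:1036  4:2839  5:825  6:2718  7:2891
  8:3629  9:767  10:2849  11:1068  12:1306  13:1698  14:1211  15:1315
  16:3072  17:3021  18:2937  19:1666  20:2744  21:442  22:728  23:746
  24:3494  25:3263  26:2656  27:3695
Giant step factor: 2720^(-28) ≡ 2175 (mod 3851).
Scan 2608·2175^i mod 3851 for i = 0, 1, …:
  i=0: 2608   i=1: 3728   i=2: 2045   i=3: 3821
  i=4: 217   i=5: 2153   i=6: 3810   i=7: 3249
  i=8: 3841   i=9: 1356     …   i=18: 3422
  i=19: 2718
Match at i=19, j=6: e = 19·28 + 6 = 538.

538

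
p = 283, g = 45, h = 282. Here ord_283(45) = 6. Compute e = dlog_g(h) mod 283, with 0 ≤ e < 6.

3

Successive powers of 45 modulo 283:
  45^0=1  45^1=45  45^2=44  45^3=282
So 45^3 ≡ 282 (mod 283), giving e = 3.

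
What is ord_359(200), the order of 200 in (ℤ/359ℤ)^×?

179

The order of 200 must divide p − 1 = 358 = 2 · 179.
Divisors: 1, 2, 179, 358.
Check each in increasing order: 200^1 ≡ 200;  200^2 ≡ 151;  200^179 ≡ 1.
Smallest exponent giving 1 is 179.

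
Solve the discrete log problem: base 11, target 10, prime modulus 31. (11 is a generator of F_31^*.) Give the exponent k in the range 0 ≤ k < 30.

Successive powers of 11 modulo 31:
  11^0=1  11^1=11  11^2=28  11^3=29  11^4=9  11^5=6
  11^6=4  11^7=13  11^8=19  11^9=23  11^10=5  11^11=24
  11^12=16  11^13=21  11^14=14  11^15=30  11^16=20  11^17=3
  11^18=2  11^19=22  11^20=25  11^21=27  11^22=18  11^23=12
  11^24=8  11^25=26  11^26=7  11^27=15  11^28=10
So 11^28 ≡ 10 (mod 31), giving k = 28.

28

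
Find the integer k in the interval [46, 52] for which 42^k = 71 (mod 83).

Compute 42^46 mod 83 = 70, then multiply by 42 repeatedly:
  42^46=70  42^47=35  42^48=59  42^49=71
Found 71 at exponent 49.

49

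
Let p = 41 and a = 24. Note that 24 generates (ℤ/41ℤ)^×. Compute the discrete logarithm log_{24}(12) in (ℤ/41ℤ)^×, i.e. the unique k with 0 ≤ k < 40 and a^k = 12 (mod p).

39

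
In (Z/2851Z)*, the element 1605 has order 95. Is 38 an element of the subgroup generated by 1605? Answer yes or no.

yes

38 ∈ ⟨1605⟩ iff 38^95 ≡ 1 (mod 2851), since |⟨1605⟩| = 95.
38^95 mod 2851 = 1.
Since 1 = 1, 38 lies in the subgroup.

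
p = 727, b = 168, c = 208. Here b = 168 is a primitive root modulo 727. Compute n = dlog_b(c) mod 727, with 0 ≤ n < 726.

Baby-step giant-step with m = ceil(sqrt(726)) = 27.
Baby table (168^j mod 727 for j=0..26):
  0:1  1:168  2:598  3:138  4:647  5:373  6:142  7:592
  8:584  9:694  10:272  11:622  12:535  13:459  14:50  15:403
  16:93  17:357  18:362  19:475  20:557  21:520  22:120  23:531
  24:514  25:566  26:578
Giant step factor: 168^(-27) ≡ 470 (mod 727).
Scan 208·470^i mod 727 for i = 0, 1, …:
  i=0: 208   i=1: 342   i=2: 73   i=3: 141
  i=4: 113   i=5: 39   i=6: 155   i=7: 150
  i=8: 708   i=9: 521   i=10: 598
Match at i=10, j=2: n = 10·27 + 2 = 272.

272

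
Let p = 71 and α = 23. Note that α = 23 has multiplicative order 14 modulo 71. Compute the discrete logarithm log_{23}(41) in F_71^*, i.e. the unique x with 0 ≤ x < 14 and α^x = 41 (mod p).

11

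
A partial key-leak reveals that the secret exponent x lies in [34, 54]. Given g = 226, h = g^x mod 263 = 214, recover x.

Compute 226^34 mod 263 = 166, then multiply by 226 repeatedly:
  226^34=166  226^35=170  226^36=22  226^37=238  226^38=136
  226^39=228  226^40=243  226^41=214
Found 214 at exponent 41.

41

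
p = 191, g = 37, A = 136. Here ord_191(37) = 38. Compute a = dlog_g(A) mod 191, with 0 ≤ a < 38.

28

Successive powers of 37 modulo 191:
  37^0=1  37^1=37  37^2=32  37^3=38  37^4=69  37^5=70
  37^6=107  37^7=139  37^8=177  37^9=55  37^10=125  37^11=41
  37^12=180  37^13=166  37^14=30  37^15=155  37^16=5  37^17=185
  37^18=160  37^19=190  37^20=154  37^21=159  37^22=153  37^23=122
  37^24=121  37^25=84  37^26=52  37^27=14  37^28=136
So 37^28 ≡ 136 (mod 191), giving a = 28.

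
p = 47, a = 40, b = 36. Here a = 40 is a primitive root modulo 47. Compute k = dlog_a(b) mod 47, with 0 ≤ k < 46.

Baby-step giant-step with m = ceil(sqrt(46)) = 7.
Baby table (40^j mod 47 for j=0..6):
  0:1  1:40  2:2  3:33  4:4  5:19  6:8
Giant step factor: 40^(-7) ≡ 26 (mod 47).
Scan 36·26^i mod 47 for i = 0, 1, …:
  i=0: 36   i=1: 43   i=2: 37   i=3: 22
  i=4: 8
Match at i=4, j=6: k = 4·7 + 6 = 34.

34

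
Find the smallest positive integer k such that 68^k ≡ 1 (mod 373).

93

The order of 68 must divide p − 1 = 372 = 2^2 · 3 · 31.
Divisors: 1, 2, 3, 4, 6, 12, 31, 62, 93, 124, 186, 372.
Check each in increasing order: 68^1 ≡ 68;  68^2 ≡ 148;  68^3 ≡ 366;  68^4 ≡ 270;  68^6 ≡ 49;  68^12 ≡ 163;  68^31 ≡ 88;  68^62 ≡ 284;  68^93 ≡ 1.
Smallest exponent giving 1 is 93.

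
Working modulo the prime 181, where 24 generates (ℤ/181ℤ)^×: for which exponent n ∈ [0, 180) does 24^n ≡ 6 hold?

123

Baby-step giant-step with m = ceil(sqrt(180)) = 14.
Baby table (24^j mod 181 for j=0..13):
  0:1  1:24  2:33  3:68  4:3  5:72  6:99  7:23
  8:9  9:35  10:116  11:69  12:27  13:105
Giant step factor: 24^(-14) ≡ 168 (mod 181).
Scan 6·168^i mod 181 for i = 0, 1, …:
  i=0: 6   i=1: 103   i=2: 109   i=3: 31
  i=4: 140   i=5: 171   i=6: 130   i=7: 120
  i=8: 69
Match at i=8, j=11: n = 8·14 + 11 = 123.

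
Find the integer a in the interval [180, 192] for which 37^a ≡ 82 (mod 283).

Compute 37^180 mod 283 = 225, then multiply by 37 repeatedly:
  37^180=225  37^181=118  37^182=121  37^183=232  37^184=94
  37^185=82
Found 82 at exponent 185.

185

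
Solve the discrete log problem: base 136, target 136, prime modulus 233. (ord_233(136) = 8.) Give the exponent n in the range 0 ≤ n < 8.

Successive powers of 136 modulo 233:
  136^0=1  136^1=136
So 136^1 ≡ 136 (mod 233), giving n = 1.

1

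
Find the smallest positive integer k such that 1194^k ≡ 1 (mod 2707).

451

The order of 1194 must divide p − 1 = 2706 = 2 · 3 · 11 · 41.
Divisors: 1, 2, 3, 6, 11, 22, 33, 41, 66, 82, 123, 246, 451, 902, 1353, 2706.
Check each in increasing order: 1194^1 ≡ 1194;  1194^2 ≡ 1754;  1194^3 ≡ 1765;  1194^6 ≡ 2175;  1194^11 ≡ 364;  1194^22 ≡ 2560;  1194^33 ≡ 632;  1194^41 ≡ 2003;  1194^66 ≡ 1495;  1194^82 ≡ 235;  1194^123 ≡ 2394;  1194^246 ≡ 517;  1194^451 ≡ 1.
Smallest exponent giving 1 is 451.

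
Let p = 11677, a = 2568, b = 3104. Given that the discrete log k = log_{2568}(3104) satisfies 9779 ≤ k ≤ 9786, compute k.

9782

Compute 2568^9779 mod 11677 = 6599, then multiply by 2568 repeatedly:
  2568^9779=6599  2568^9780=2905  2568^9781=10114  2568^9782=3104
Found 3104 at exponent 9782.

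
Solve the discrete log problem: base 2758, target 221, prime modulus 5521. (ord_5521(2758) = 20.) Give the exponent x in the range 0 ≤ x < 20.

Successive powers of 2758 modulo 5521:
  2758^0=1  2758^1=2758  2758^2=4147  2758^3=3435  2758^4=5215  2758^5=765
  2758^6=848  2758^7=3401  2758^8=5300  2758^9=3313  2758^10=5520  2758^11=2763
  2758^12=1374  2758^13=2086  2758^14=306  2758^15=4756  2758^16=4673  2758^17=2120
  2758^18=221
So 2758^18 ≡ 221 (mod 5521), giving x = 18.

18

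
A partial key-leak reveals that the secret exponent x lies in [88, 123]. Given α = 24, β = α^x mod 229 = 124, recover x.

Compute 24^88 mod 229 = 217, then multiply by 24 repeatedly:
  24^88=217  24^89=170  24^90=187  24^91=137  24^92=82
  24^93=136  24^94=58  24^95=18  24^96=203  24^97=63
  24^98=138  24^99=106  24^100=25  24^101=142  24^102=202
  24^103=39  24^104=20  24^105=22  24^106=70  24^107=77
  24^108=16  24^109=155  24^110=56  24^111=199  24^112=196
  24^113=124
Found 124 at exponent 113.

113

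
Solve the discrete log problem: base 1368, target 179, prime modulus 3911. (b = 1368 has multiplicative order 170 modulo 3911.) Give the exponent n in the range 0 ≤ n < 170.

38

Baby-step giant-step with m = ceil(sqrt(170)) = 14.
Baby table (1368^j mod 3911 for j=0..13):
  0:1  1:1368  2:1966  3:2631  4:1088  5:2204  6:3602  7:3587
  8:2622  9:509  10:154  11:3389  12:1617  13:2341
Giant step factor: 1368^(-14) ≡ 296 (mod 3911).
Scan 179·296^i mod 3911 for i = 0, 1, …:
  i=0: 179   i=1: 2141   i=2: 154
Match at i=2, j=10: n = 2·14 + 10 = 38.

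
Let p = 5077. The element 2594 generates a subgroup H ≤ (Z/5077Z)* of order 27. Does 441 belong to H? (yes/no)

441 ∈ ⟨2594⟩ iff 441^27 ≡ 1 (mod 5077), since |⟨2594⟩| = 27.
441^27 mod 5077 = 1.
Since 1 = 1, 441 lies in the subgroup.

yes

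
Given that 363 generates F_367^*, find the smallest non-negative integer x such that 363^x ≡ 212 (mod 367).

Baby-step giant-step with m = ceil(sqrt(366)) = 20.
Baby table (363^j mod 367 for j=0..19):
  0:1  1:363  2:16  3:303  4:256  5:77  6:59  7:131
  8:210  9:261  10:57  11:139  12:178  13:22  14:279  15:352
  16:60  17:127  18:226  19:197
Giant step factor: 363^(-20) ≡ 333 (mod 367).
Scan 212·333^i mod 367 for i = 0, 1, …:
  i=0: 212   i=1: 132   i=2: 283   i=3: 287
  i=4: 151   i=5: 4   i=6: 231   i=7: 220
  i=8: 227   i=9: 356     …   i=13: 122
  i=14: 256
Match at i=14, j=4: x = 14·20 + 4 = 284.

284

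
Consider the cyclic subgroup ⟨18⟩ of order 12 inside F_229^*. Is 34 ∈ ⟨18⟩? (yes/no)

⟨18⟩ has order 12; its elements mod 229 are {1, 18, 89, 94, 95, 107, 122, 134, 135, 140, 211, 228}.
34 is not in this set.

no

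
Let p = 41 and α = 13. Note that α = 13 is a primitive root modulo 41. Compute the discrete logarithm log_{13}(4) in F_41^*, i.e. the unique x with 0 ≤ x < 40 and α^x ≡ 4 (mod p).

Successive powers of 13 modulo 41:
  13^0=1  13^1=13  13^2=5  13^3=24  13^4=25  13^5=38
  13^6=2  13^7=26  13^8=10  13^9=7  13^10=9  13^11=35
  13^12=4
So 13^12 ≡ 4 (mod 41), giving x = 12.

12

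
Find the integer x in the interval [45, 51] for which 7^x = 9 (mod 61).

48

Compute 7^45 mod 61 = 50, then multiply by 7 repeatedly:
  7^45=50  7^46=45  7^47=10  7^48=9
Found 9 at exponent 48.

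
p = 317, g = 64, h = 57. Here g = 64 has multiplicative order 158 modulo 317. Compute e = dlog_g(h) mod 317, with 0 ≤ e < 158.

92

Baby-step giant-step with m = ceil(sqrt(158)) = 13.
Baby table (64^j mod 317 for j=0..12):
  0:1  1:64  2:292  3:302  4:308  5:58  6:225  7:135
  8:81  9:112  10:194  11:53  12:222
Giant step factor: 64^(-13) ≡ 228 (mod 317).
Scan 57·228^i mod 317 for i = 0, 1, …:
  i=0: 57   i=1: 316   i=2: 89   i=3: 4
  i=4: 278   i=5: 301   i=6: 156   i=7: 64
Match at i=7, j=1: e = 7·13 + 1 = 92.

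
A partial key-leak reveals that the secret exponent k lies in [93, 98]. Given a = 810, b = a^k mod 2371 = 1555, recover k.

96

Compute 810^93 mod 2371 = 579, then multiply by 810 repeatedly:
  810^93=579  810^94=1903  810^95=280  810^96=1555
Found 1555 at exponent 96.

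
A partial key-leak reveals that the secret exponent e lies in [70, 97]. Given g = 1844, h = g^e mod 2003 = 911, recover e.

76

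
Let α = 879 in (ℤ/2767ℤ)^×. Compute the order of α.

The order of 879 must divide p − 1 = 2766 = 2 · 3 · 461.
Divisors: 1, 2, 3, 6, 461, 922, 1383, 2766.
Check each in increasing order: 879^1 ≡ 879;  879^2 ≡ 648;  879^3 ≡ 2357;  879^6 ≡ 2080;  879^461 ≡ 328;  879^922 ≡ 2438;  879^1383 ≡ 1.
Smallest exponent giving 1 is 1383.

1383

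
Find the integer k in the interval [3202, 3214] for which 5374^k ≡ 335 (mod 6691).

3212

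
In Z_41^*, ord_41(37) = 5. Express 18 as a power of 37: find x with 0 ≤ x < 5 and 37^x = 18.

3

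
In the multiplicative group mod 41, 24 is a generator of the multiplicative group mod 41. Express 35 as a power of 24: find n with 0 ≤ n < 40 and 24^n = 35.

17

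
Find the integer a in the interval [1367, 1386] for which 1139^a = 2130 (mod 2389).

1372

Compute 1139^1367 mod 2389 = 626, then multiply by 1139 repeatedly:
  1139^1367=626  1139^1368=1092  1139^1369=1508  1139^1370=2310  1139^1371=801
  1139^1372=2130
Found 2130 at exponent 1372.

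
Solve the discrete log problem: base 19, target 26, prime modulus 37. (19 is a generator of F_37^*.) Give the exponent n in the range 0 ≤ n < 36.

Successive powers of 19 modulo 37:
  19^0=1  19^1=19  19^2=28  19^3=14  19^4=7  19^5=22
  19^6=11  19^7=24  19^8=12  19^9=6  19^10=3  19^11=20
  19^12=10  19^13=5  19^14=21  19^15=29  19^16=33  19^17=35
  19^18=36  19^19=18  19^20=9  19^21=23  19^22=30  19^23=15
  19^24=26
So 19^24 ≡ 26 (mod 37), giving n = 24.

24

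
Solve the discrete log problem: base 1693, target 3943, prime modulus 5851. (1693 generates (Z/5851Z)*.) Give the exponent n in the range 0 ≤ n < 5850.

Baby-step giant-step with m = ceil(sqrt(5850)) = 77.
Baby table (1693^j mod 5851 for j=0..76):
  0:1  1:1693  2:5110  3:3452  4:4938  5:4806  6:3668  7:2013
  8:2727  9:372  10:3739  11:5196  12:2775  13:5573  14:3277  15:1213
  16:5759  17:2221  18:3811  19:4221  20:2082  21:2524  22:1902  23:2036
  24:709  25:882  26:1221  27:1750  28:2144  29:2172  30:2768  31:5424
  32:2613  33:453  34:448  35:3685  36:1539  37:1832  38:546  39:5771
  40:4984  41:770  42:4688  43:2828  44:1686  45:4961  46:2788  47:4178
  48:5346  49:5132  50:5592  51:338  52:4687  53:1135  54:2427  55:1509
  56:3701  57:5223  58:1678  59:3119  60:2865  61:5817  62:948  63:1790
  64:5503  65:1787  66:424  67:4010  68:1770  69:898  70:4905  71:1596
  72:4717  73:5117  74:3601  75:5602  76:5566
Giant step factor: 1693^(-77) ≡ 5172 (mod 5851).
Scan 3943·5172^i mod 5851 for i = 0, 1, …:
  i=0: 3943   i=1: 2461   i=2: 2367   i=3: 1832
Match at i=3, j=37: n = 3·77 + 37 = 268.

268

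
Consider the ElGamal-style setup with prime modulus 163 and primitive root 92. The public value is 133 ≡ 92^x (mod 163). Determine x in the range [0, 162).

18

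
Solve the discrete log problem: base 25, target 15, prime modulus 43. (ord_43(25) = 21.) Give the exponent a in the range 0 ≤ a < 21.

Successive powers of 25 modulo 43:
  25^0=1  25^1=25  25^2=23  25^3=16  25^4=13  25^5=24
  25^6=41  25^7=36  25^8=40  25^9=11  25^10=17  25^11=38
  25^12=4  25^13=14  25^14=6  25^15=21  25^16=9  25^17=10
  25^18=35  25^19=15
So 25^19 ≡ 15 (mod 43), giving a = 19.

19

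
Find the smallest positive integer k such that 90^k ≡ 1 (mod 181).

180

The order of 90 must divide p − 1 = 180 = 2^2 · 3^2 · 5.
Divisors: 1, 2, 3, 4, 5, 6, 9, 10, 12, 15, 18, 20, 30, 36, 45, 60, 90, 180.
Check each in increasing order: 90^1 ≡ 90;  90^2 ≡ 136;  90^3 ≡ 113;  90^4 ≡ 34;  90^5 ≡ 164;  90^6 ≡ 99;  90^9 ≡ 146;  90^10 ≡ 108;  90^12 ≡ 27;  90^15 ≡ 155;  90^18 ≡ 139;  90^20 ≡ 80;  90^30 ≡ 133;  90^36 ≡ 135;  90^45 ≡ 162;  90^60 ≡ 132;  90^90 ≡ 180;  90^180 ≡ 1.
Smallest exponent giving 1 is 180.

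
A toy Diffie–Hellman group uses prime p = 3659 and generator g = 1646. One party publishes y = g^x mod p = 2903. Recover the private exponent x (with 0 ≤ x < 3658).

3587

Baby-step giant-step with m = ceil(sqrt(3658)) = 61.
Baby table (1646^j mod 3659 for j=0..60):
  0:1  1:1646  2:1656  3:3480  4:1745  5:3614  6:2769  7:2319
  8:737  9:1973  10:2025  11:3460  12:1756  13:3425  14:2690  15:350
  16:1637  17:1478  18:3212  19:3356  20:2545  21:3174  22:3011  23:1820
  24:2658  25:2563  26:3530  27:3547  28:2257  29:1137  30:1753  31:2146
  32:1381  33:887  34:61  35:1613  36:2223  37:58  38:334  39:914
  40:595  41:2417  42:1049  43:3265  44:2778  45:2497  46:1005  47:362
  48:3094  49:3055  50:1064  51:2342  52:2005  53:3471  54:1567  55:3346
  56:721  57:1250  58:1142  59:2665  60:3108
Giant step factor: 1646^(-61) ≡ 2221 (mod 3659).
Scan 2903·2221^i mod 3659 for i = 0, 1, …:
  i=0: 2903   i=1: 405   i=2: 3050   i=3: 1241
  i=4: 1034   i=5: 2321   i=6: 3069   i=7: 3191
  i=8: 3387   i=9: 3282     …   i=57: 2835
  i=58: 3055
Match at i=58, j=49: x = 58·61 + 49 = 3587.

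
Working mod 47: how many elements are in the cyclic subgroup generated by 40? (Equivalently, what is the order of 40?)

46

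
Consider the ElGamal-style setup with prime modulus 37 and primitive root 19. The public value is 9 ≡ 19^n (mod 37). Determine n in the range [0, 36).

20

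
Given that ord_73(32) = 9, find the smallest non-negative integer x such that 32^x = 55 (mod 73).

Successive powers of 32 modulo 73:
  32^0=1  32^1=32  32^2=2  32^3=64  32^4=4  32^5=55
So 32^5 ≡ 55 (mod 73), giving x = 5.

5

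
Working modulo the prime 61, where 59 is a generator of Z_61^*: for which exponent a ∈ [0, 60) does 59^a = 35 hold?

41

Baby-step giant-step with m = ceil(sqrt(60)) = 8.
Baby table (59^j mod 61 for j=0..7):
  0:1  1:59  2:4  3:53  4:16  5:29  6:3  7:55
Giant step factor: 59^(-8) ≡ 56 (mod 61).
Scan 35·56^i mod 61 for i = 0, 1, …:
  i=0: 35   i=1: 8   i=2: 21   i=3: 17
  i=4: 37   i=5: 59
Match at i=5, j=1: a = 5·8 + 1 = 41.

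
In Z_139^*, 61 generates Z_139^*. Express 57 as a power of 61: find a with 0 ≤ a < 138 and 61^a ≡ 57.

96

Baby-step giant-step with m = ceil(sqrt(138)) = 12.
Baby table (61^j mod 139 for j=0..11):
  0:1  1:61  2:107  3:133  4:51  5:53  6:36  7:111
  8:99  9:62  10:29  11:101
Giant step factor: 61^(-12) ≡ 34 (mod 139).
Scan 57·34^i mod 139 for i = 0, 1, …:
  i=0: 57   i=1: 131   i=2: 6   i=3: 65
  i=4: 125   i=5: 80   i=6: 79   i=7: 45
  i=8: 1
Match at i=8, j=0: a = 8·12 + 0 = 96.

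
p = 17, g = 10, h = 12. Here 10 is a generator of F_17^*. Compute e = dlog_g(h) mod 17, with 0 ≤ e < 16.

Successive powers of 10 modulo 17:
  10^0=1  10^1=10  10^2=15  10^3=14  10^4=4  10^5=6
  10^6=9  10^7=5  10^8=16  10^9=7  10^10=2  10^11=3
  10^12=13  10^13=11  10^14=8  10^15=12
So 10^15 ≡ 12 (mod 17), giving e = 15.

15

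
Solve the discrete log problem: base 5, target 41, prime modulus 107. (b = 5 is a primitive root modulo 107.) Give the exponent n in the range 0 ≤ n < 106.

64

Baby-step giant-step with m = ceil(sqrt(106)) = 11.
Baby table (5^j mod 107 for j=0..10):
  0:1  1:5  2:25  3:18  4:90  5:22  6:3  7:15
  8:75  9:54  10:56
Giant step factor: 5^(-11) ≡ 60 (mod 107).
Scan 41·60^i mod 107 for i = 0, 1, …:
  i=0: 41   i=1: 106   i=2: 47   i=3: 38
  i=4: 33   i=5: 54
Match at i=5, j=9: n = 5·11 + 9 = 64.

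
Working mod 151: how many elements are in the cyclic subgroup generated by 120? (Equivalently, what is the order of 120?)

150

The order of 120 must divide p − 1 = 150 = 2 · 3 · 5^2.
Divisors: 1, 2, 3, 5, 6, 10, 15, 25, 30, 50, 75, 150.
Check each in increasing order: 120^1 ≡ 120;  120^2 ≡ 55;  120^3 ≡ 107;  120^5 ≡ 147;  120^6 ≡ 124;  120^10 ≡ 16;  120^15 ≡ 87;  120^25 ≡ 33;  120^30 ≡ 19;  120^50 ≡ 32;  120^75 ≡ 150;  120^150 ≡ 1.
Smallest exponent giving 1 is 150.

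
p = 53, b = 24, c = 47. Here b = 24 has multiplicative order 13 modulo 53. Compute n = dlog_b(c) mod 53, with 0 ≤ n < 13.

Successive powers of 24 modulo 53:
  24^0=1  24^1=24  24^2=46  24^3=44  24^4=49  24^5=10
  24^6=28  24^7=36  24^8=16  24^9=13  24^10=47
So 24^10 ≡ 47 (mod 53), giving n = 10.

10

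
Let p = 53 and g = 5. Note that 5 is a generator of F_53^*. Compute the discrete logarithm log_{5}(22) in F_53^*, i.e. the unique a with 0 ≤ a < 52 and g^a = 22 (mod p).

9

Baby-step giant-step with m = ceil(sqrt(52)) = 8.
Baby table (5^j mod 53 for j=0..7):
  0:1  1:5  2:25  3:19  4:42  5:51  6:43  7:3
Giant step factor: 5^(-8) ≡ 46 (mod 53).
Scan 22·46^i mod 53 for i = 0, 1, …:
  i=0: 22   i=1: 5
Match at i=1, j=1: a = 1·8 + 1 = 9.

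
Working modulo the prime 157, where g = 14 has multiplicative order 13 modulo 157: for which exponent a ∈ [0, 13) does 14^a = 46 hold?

Successive powers of 14 modulo 157:
  14^0=1  14^1=14  14^2=39  14^3=75  14^4=108  14^5=99
  14^6=130  14^7=93  14^8=46
So 14^8 ≡ 46 (mod 157), giving a = 8.

8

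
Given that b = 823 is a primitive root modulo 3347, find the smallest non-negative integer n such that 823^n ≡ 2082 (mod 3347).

Baby-step giant-step with m = ceil(sqrt(3346)) = 58.
Baby table (823^j mod 3347 for j=0..57):
  0:1  1:823  2:1235  3:2264  4:2340  5:1295  6:1439  7:2806
  8:3255  9:1265  10:178  11:2573  12:2275  13:1352  14:1492  15:2914
  16:1770  17:765  18:359  19:921  20:1561  21:2802  22:3310  23:3019
  24:1163  25:3254  26:442  27:2290  28:309  29:3282  30:57  31:53
  32:108  33:1862  34:2847  35:181  36:1695  37:2633  38:1450  39:1818
  40:105  41:2740  42:2489  43:83  44:1369  45:2095  46:480  47:94
  48:381  49:2292  50:1955  51:2405  52:1238  53:1386  54:2698  55:1393
  56:1765  57:3344
Giant step factor: 823^(-58) ≡ 568 (mod 3347).
Scan 2082·568^i mod 3347 for i = 0, 1, …:
  i=0: 2082   i=1: 1085   i=2: 432   i=3: 1045
  i=4: 1141   i=5: 2117   i=6: 883   i=7: 2841
  i=8: 434   i=9: 2181     …   i=28: 878
  i=29: 1
Match at i=29, j=0: n = 29·58 + 0 = 1682.

1682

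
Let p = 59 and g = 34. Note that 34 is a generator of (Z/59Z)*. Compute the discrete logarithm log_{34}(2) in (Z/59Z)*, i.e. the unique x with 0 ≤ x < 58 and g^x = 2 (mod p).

17

Baby-step giant-step with m = ceil(sqrt(58)) = 8.
Baby table (34^j mod 59 for j=0..7):
  0:1  1:34  2:35  3:10  4:45  5:55  6:41  7:37
Giant step factor: 34^(-8) ≡ 28 (mod 59).
Scan 2·28^i mod 59 for i = 0, 1, …:
  i=0: 2   i=1: 56   i=2: 34
Match at i=2, j=1: x = 2·8 + 1 = 17.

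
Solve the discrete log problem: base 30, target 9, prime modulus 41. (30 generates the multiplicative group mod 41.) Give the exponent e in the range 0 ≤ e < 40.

10

Successive powers of 30 modulo 41:
  30^0=1  30^1=30  30^2=39  30^3=22  30^4=4  30^5=38
  30^6=33  30^7=6  30^8=16  30^9=29  30^10=9
So 30^10 ≡ 9 (mod 41), giving e = 10.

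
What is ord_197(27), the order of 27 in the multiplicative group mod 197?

196

The order of 27 must divide p − 1 = 196 = 2^2 · 7^2.
Divisors: 1, 2, 4, 7, 14, 28, 49, 98, 196.
Check each in increasing order: 27^1 ≡ 27;  27^2 ≡ 138;  27^4 ≡ 132;  27^7 ≡ 120;  27^14 ≡ 19;  27^28 ≡ 164;  27^49 ≡ 14;  27^98 ≡ 196;  27^196 ≡ 1.
Smallest exponent giving 1 is 196.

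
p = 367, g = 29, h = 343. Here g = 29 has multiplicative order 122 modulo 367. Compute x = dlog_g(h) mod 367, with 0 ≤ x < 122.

Baby-step giant-step with m = ceil(sqrt(122)) = 12.
Baby table (29^j mod 367 for j=0..11):
  0:1  1:29  2:107  3:167  4:72  5:253  6:364  7:280
  8:46  9:233  10:151  11:342
Giant step factor: 29^(-12) ≡ 204 (mod 367).
Scan 343·204^i mod 367 for i = 0, 1, …:
  i=0: 343   i=1: 242   i=2: 190   i=3: 225
  i=4: 25   i=5: 329   i=6: 322   i=7: 362
  i=8: 81   i=9: 9   i=10: 1
Match at i=10, j=0: x = 10·12 + 0 = 120.

120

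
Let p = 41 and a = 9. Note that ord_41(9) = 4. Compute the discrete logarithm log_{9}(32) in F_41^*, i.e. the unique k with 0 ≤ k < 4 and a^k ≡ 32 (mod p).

3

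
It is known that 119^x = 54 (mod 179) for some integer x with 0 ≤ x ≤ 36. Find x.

Compute 119^0 mod 179 = 1, then multiply by 119 repeatedly:
  119^0=1  119^1=119  119^2=20  119^3=53  119^4=42
  119^5=165  119^6=124  119^7=78  119^8=153  119^9=128
  119^10=17  119^11=54
Found 54 at exponent 11.

11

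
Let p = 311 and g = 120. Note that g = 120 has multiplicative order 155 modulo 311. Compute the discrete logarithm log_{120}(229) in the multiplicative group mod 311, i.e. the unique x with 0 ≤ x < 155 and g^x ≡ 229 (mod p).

Successive powers of 120 modulo 311:
  120^0=1  120^1=120  120^2=94  120^3=84  120^4=128  120^5=121
  120^6=214  120^7=178  120^8=212  120^9=249  120^10=24  120^11=81
  120^12=79  120^13=150  120^14=273  120^15=105  120^16=160  120^17=229
So 120^17 ≡ 229 (mod 311), giving x = 17.

17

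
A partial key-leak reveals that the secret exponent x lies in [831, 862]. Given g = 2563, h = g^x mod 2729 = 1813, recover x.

856

Compute 2563^831 mod 2729 = 460, then multiply by 2563 repeatedly:
  2563^831=460  2563^832=52  2563^833=2284  2563^834=187  2563^835=1706
  2563^836=620  2563^837=782  2563^838=1180  2563^839=608  2563^840=45
  2563^841=717  2563^842=1054  2563^843=2421  2563^844=2006  2563^845=2671
  2563^846=1441  2563^847=946  2563^848=1246  2563^849=568  2563^850=1227
  2563^851=993  2563^852=1631  2563^853=2154  2563^854=2664  2563^855=2603
  2563^856=1813
Found 1813 at exponent 856.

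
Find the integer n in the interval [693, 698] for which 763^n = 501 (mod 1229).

Compute 763^693 mod 1229 = 1124, then multiply by 763 repeatedly:
  763^693=1124  763^694=999  763^695=257  763^696=680  763^697=202
  763^698=501
Found 501 at exponent 698.

698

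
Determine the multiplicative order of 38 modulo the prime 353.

176

The order of 38 must divide p − 1 = 352 = 2^5 · 11.
Divisors: 1, 2, 4, 8, 11, 16, 22, 32, 44, 88, 176, 352.
Check each in increasing order: 38^1 ≡ 38;  38^2 ≡ 32;  38^4 ≡ 318;  38^8 ≡ 166;  38^11 ≡ 293;  38^16 ≡ 22;  38^22 ≡ 70;  38^32 ≡ 131;  38^44 ≡ 311;  38^88 ≡ 352;  38^176 ≡ 1.
Smallest exponent giving 1 is 176.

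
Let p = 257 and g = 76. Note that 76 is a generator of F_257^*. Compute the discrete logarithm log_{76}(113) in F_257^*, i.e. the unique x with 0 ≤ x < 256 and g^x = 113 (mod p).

42

Baby-step giant-step with m = ceil(sqrt(256)) = 16.
Baby table (76^j mod 257 for j=0..15):
  0:1  1:76  2:122  3:20  4:235  5:127  6:143  7:74
  8:227  9:33  10:195  11:171  12:146  13:45  14:79  15:93
Giant step factor: 76^(-16) ≡ 2 (mod 257).
Scan 113·2^i mod 257 for i = 0, 1, …:
  i=0: 113   i=1: 226   i=2: 195
Match at i=2, j=10: x = 2·16 + 10 = 42.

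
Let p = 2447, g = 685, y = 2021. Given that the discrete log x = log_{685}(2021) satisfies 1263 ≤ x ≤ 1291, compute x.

1267

Compute 685^1263 mod 2447 = 782, then multiply by 685 repeatedly:
  685^1263=782  685^1264=2224  685^1265=1406  685^1266=1439  685^1267=2021
Found 2021 at exponent 1267.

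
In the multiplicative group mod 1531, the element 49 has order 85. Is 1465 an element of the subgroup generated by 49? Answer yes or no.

no

1465 ∈ ⟨49⟩ iff 1465^85 ≡ 1 (mod 1531), since |⟨49⟩| = 85.
1465^85 mod 1531 = 976.
Since 976 ≠ 1, 1465 does not lie in the subgroup.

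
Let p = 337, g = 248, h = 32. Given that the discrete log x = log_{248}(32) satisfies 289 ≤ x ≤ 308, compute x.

304

Compute 248^289 mod 337 = 31, then multiply by 248 repeatedly:
  248^289=31  248^290=274  248^291=215  248^292=74  248^293=154
  248^294=111  248^295=231  248^296=335  248^297=178  248^298=334
  248^299=267  248^300=164  248^301=232  248^302=246  248^303=11
  248^304=32
Found 32 at exponent 304.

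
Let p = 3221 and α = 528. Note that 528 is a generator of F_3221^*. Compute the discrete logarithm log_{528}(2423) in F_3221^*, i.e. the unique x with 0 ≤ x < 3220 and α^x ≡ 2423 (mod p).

2063

Baby-step giant-step with m = ceil(sqrt(3220)) = 57.
Baby table (528^j mod 3221 for j=0..56):
  0:1  1:528  2:1778  3:1473  4:1483  5:321  6:1996  7:621
  8:2567  9:2556  10:3190  11:2958  12:2860  13:2652  14:2342  15:2933
  16:2544  17:75  18:948  19:1289  20:961  21:1711  22:1528  23:1534
  24:1481  25:2486  26:1661  27:896  28:2822  29:1914  30:2419  31:1716
  32:947  33:761  34:2404  35:238  36:45  37:1213  38:2706  39:1865
  40:2315  41:1561  42:2853  43:2177  44:2780  45:2285  46:1826  47:1049
  48:3081  49:163  50:2318  51:3145  52:1745  53:154  54:787  55:27
  56:1372
Giant step factor: 528^(-57) ≡ 959 (mod 3221).
Scan 2423·959^i mod 3221 for i = 0, 1, …:
  i=0: 2423   i=1: 1316   i=2: 2633   i=3: 3004
  i=4: 1262   i=5: 2383   i=6: 1608   i=7: 2434
  i=8: 2202   i=9: 1963     …   i=35: 742
  i=36: 2958
Match at i=36, j=11: x = 36·57 + 11 = 2063.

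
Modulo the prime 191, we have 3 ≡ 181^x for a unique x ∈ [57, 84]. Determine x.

74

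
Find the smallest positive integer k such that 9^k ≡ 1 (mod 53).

26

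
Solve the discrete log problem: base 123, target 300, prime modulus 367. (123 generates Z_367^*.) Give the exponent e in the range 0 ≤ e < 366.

Baby-step giant-step with m = ceil(sqrt(366)) = 20.
Baby table (123^j mod 367 for j=0..19):
  0:1  1:123  2:82  3:177  4:118  5:201  6:134  7:334
  8:345  9:230  10:31  11:143  12:340  13:349  14:355  15:359
  16:117  17:78  18:52  19:157
Giant step factor: 123^(-20) ≡ 270 (mod 367).
Scan 300·270^i mod 367 for i = 0, 1, …:
  i=0: 300   i=1: 260   i=2: 103   i=3: 285
  i=4: 247   i=5: 263   i=6: 179   i=7: 253
  i=8: 48   i=9: 115   i=10: 222   i=11: 119
  i=12: 201
Match at i=12, j=5: e = 12·20 + 5 = 245.

245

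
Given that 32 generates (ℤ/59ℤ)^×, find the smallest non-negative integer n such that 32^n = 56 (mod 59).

39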